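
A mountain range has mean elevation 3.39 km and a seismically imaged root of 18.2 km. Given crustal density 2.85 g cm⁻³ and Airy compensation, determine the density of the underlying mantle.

Airy balance: ρ_c h = (ρ_m − ρ_c) r → ρ_m = ρ_c (1 + h/r).
ρ_m = 2.85 × (1 + 3.39 km/18.2 km) = 3.38 g cm⁻³.

3.38 g cm⁻³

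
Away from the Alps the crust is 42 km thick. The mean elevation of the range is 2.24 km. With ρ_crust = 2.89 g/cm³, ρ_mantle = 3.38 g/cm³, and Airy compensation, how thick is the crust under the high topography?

57.5 km

Root depth r = h ρ_c / (ρ_m − ρ_c) = 2.24 km × 2.89 / 0.49 = 13.21 km.
Total thickness = T + h + r = 42 km + 2.24 km + 13.21 km = 57.5 km.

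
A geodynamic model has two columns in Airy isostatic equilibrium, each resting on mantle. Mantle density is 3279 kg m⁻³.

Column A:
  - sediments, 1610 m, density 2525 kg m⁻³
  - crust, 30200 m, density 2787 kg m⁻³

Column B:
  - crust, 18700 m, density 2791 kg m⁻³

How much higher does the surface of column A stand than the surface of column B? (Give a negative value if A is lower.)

2120 m

For any compensation level in the mantle, the mantle terms cancel and isostasy reduces to e = (Σt_A − Σt_B) − (Σ(ρt)_A − Σ(ρt)_B) / ρ_m.
Σt_A = 31810 m; Σt_B = 18700 m; Σ(ρt)_A = 88232650; Σ(ρt)_B = 52191700 (in m·kg m⁻³).
e = (31810 − 18700) − (88232650 − 52191700) / 3279 = 2120 m.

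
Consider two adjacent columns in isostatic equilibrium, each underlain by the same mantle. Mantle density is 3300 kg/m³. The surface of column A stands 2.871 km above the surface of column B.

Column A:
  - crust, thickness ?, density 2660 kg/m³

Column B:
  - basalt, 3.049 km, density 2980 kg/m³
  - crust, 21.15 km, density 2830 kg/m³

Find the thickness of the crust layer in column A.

Take the compensation level at the base of the deeper column (depth z_c below the surface of column A) and equate Σ ρ_i t_i down to z_c; mantle fills any gap and the z_c terms cancel.
Column A: x×2660 + (z_c − 0 − x)×3300
Column B: 2.871×0 + 3.049×2980 + 21.15×2830 + (z_c − 2.871 − 24.199)×3300
The z_c×3300 term appears on both sides and cancels. Collect the known terms of each column as K = Σ(ρt)_known − 3300 × (depth of known layers): K_A = 0 − 3300×0 = 0; K_B = 68940.52 − 3300×(2.871 + 24.199) = −20390.48.
Balance: K_A − x×(3300 − 2660) = K_B, so x = (K_A − K_B)/(3300 − 2660) = 20390.5/640 = 31.9 km.

31.9 km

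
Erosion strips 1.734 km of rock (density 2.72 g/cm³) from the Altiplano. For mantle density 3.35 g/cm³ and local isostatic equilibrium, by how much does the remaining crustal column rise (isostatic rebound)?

Unloading: uplift u = e ρ_c/ρ_m = 1.734 km × 2.72/3.35 = 1.41 km.

1.41 km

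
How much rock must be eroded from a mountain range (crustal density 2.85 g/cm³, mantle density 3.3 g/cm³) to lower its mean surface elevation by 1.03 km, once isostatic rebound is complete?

Net drop Δ = e − u = e − e ρ_c/ρ_m = e (ρ_m − ρ_c)/ρ_m.
e = Δ ρ_m/(ρ_m − ρ_c) = 1.03 km × 3.3/0.45 = 7.55 km.

7.55 km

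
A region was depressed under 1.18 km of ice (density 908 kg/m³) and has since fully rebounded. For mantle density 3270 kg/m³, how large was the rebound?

0.328 km

Removing the load lets mantle flow back in; uplift u satisfies ρ_ice t = ρ_m u.
u = t ρ_ice/ρ_m = 1.18 km × 908/3270 = 0.328 km.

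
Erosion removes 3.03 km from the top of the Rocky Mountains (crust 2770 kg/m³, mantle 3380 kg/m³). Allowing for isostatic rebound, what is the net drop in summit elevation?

Rebound u = e ρ_c/ρ_m = 3.03 km × 2770/3380 = 2.483 km.
Net surface drop = e − u = 3.03 km − 2.483 km = e (ρ_m − ρ_c)/ρ_m = 0.547 km.

0.547 km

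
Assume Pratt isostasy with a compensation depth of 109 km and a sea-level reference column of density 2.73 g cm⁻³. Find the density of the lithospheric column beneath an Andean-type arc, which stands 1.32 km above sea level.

Pratt balance: ρ_ref D = ρ (D + h).
ρ = ρ_ref D/(D + h) = 2.73 × 109 km/(109 km + 1.32 km) = 2.7 g cm⁻³.

2.7 g cm⁻³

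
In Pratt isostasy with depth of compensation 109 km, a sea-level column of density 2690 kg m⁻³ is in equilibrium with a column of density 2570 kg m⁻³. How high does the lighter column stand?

ρ_ref D = ρ (D + h) → h = D (ρ_ref − ρ)/ρ.
h = 109 km × (2690 − 2570)/2570 = 5.09 km.

5.09 km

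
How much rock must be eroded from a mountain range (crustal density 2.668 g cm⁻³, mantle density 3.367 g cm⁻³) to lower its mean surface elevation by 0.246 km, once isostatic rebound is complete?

Net drop Δ = e − u = e − e ρ_c/ρ_m = e (ρ_m − ρ_c)/ρ_m.
e = Δ ρ_m/(ρ_m − ρ_c) = 0.246 km × 3.367/0.699 = 1.18 km.

1.18 km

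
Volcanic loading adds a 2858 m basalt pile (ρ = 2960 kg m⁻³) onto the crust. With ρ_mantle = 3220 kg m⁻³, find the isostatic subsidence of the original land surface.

2630 m

Subaerial loading: s = t ρ_load / ρ_m.
s = 2858 m × 2960/3220 = 2630 m.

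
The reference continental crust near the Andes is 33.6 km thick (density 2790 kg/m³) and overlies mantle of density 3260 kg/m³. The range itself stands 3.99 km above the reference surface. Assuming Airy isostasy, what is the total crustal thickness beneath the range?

61.3 km

Root depth r = h ρ_c / (ρ_m − ρ_c) = 3.99 km × 2790 / 470 = 23.69 km.
Total thickness = T + h + r = 33.6 km + 3.99 km + 23.69 km = 61.3 km.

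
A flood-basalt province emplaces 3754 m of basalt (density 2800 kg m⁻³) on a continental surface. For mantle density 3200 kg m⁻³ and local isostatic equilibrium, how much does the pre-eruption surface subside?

Subaerial loading: s = t ρ_load / ρ_m.
s = 3754 m × 2800/3200 = 3280 m.

3280 m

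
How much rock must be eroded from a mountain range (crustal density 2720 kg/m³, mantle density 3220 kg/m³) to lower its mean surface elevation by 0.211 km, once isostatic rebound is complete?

1.36 km

Net drop Δ = e − u = e − e ρ_c/ρ_m = e (ρ_m − ρ_c)/ρ_m.
e = Δ ρ_m/(ρ_m − ρ_c) = 0.211 km × 3220/500 = 1.36 km.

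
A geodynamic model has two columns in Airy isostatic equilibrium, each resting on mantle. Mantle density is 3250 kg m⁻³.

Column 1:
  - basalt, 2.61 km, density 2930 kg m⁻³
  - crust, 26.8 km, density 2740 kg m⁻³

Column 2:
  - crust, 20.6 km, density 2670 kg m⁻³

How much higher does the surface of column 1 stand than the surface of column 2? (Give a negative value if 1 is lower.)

For any compensation level in the mantle, the mantle terms cancel and isostasy reduces to e = (Σt_1 − Σt_2) − (Σ(ρt)_1 − Σ(ρt)_2) / ρ_m.
Σt_1 = 29.41 km; Σt_2 = 20.6 km; Σ(ρt)_1 = 81079.3; Σ(ρt)_2 = 55002 (in km·kg m⁻³).
e = (29.41 − 20.6) − (81079.3 − 55002) / 3250 = 0.786 km.

0.786 km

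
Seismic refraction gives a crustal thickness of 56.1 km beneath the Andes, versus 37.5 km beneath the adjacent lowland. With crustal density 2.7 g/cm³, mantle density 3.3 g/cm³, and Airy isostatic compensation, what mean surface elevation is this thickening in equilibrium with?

3.38 km

Excess crust Δ = 56.1 km − 37.5 km = 18.6 km, split between elevation h and root r with h + r = Δ.
Airy balance ρ_c h = (ρ_m − ρ_c) r gives r = h ρ_c/(ρ_m − ρ_c), so h (1 + ρ_c/(ρ_m − ρ_c)) = Δ, i.e. h = Δ (ρ_m − ρ_c)/ρ_m.
h = 18.6 km × 0.6/3.3 = 3.38 km.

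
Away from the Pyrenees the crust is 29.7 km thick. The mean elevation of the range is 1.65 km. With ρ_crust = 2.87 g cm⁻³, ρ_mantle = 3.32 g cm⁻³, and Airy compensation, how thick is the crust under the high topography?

Root depth r = h ρ_c / (ρ_m − ρ_c) = 1.65 km × 2.87 / 0.45 = 10.52 km.
Total thickness = T + h + r = 29.7 km + 1.65 km + 10.52 km = 41.9 km.

41.9 km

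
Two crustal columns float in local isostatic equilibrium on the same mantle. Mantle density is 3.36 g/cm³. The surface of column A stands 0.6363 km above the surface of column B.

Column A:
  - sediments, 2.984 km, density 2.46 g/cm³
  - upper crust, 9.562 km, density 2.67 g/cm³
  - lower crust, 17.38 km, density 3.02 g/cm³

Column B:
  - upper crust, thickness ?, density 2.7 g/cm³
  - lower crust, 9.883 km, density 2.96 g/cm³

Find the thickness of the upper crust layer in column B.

13.8 km

Take the compensation level at the base of the deeper column (depth z_c below the surface of column A) and equate Σ ρ_i t_i down to z_c; mantle fills any gap and the z_c terms cancel.
Column A: 2.984×2.46 + 9.562×2.67 + 17.38×3.02 + (z_c − 29.926)×3.36
Column B: 0.6363×0 + x×2.7 + 9.883×2.96 + (z_c − 0.6363 − 9.883 − x)×3.36
The z_c×3.36 term appears on both sides and cancels. Collect the known terms of each column as K = Σ(ρt)_known − 3.36 × (depth of known layers): K_A = 85.35878 − 3.36×29.926 = −15.19258; K_B = 29.25368 − 3.36×(0.6363 + 9.883) = −6.091168.
Balance: K_A = K_B − x×(3.36 − 2.7), so x = (K_B − K_A)/(3.36 − 2.7) = 9.10141/0.66 = 13.8 km.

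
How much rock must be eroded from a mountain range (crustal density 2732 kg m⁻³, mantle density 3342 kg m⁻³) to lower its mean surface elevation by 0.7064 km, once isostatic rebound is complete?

Net drop Δ = e − u = e − e ρ_c/ρ_m = e (ρ_m − ρ_c)/ρ_m.
e = Δ ρ_m/(ρ_m − ρ_c) = 0.7064 km × 3342/610 = 3.87 km.

3.87 km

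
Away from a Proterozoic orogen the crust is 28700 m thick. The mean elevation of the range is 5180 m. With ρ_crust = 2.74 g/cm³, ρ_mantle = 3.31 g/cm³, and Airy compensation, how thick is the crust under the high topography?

Root depth r = h ρ_c / (ρ_m − ρ_c) = 5180 m × 2.74 / 0.57 = 24900 m.
Total thickness = T + h + r = 28700 m + 5180 m + 24900 m = 58800 m.

58800 m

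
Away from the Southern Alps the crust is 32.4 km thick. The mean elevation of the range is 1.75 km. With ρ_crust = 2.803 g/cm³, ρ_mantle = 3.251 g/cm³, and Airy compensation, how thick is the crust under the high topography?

45.1 km

Root depth r = h ρ_c / (ρ_m − ρ_c) = 1.75 km × 2.803 / 0.448 = 10.95 km.
Total thickness = T + h + r = 32.4 km + 1.75 km + 10.95 km = 45.1 km.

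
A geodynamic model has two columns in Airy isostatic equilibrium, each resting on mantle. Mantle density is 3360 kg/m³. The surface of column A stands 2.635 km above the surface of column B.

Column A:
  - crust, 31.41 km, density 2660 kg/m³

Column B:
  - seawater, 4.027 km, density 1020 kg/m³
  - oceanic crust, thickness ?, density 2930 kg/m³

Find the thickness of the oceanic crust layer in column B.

Take the compensation level at the base of the deeper column (depth z_c below the surface of column A) and equate Σ ρ_i t_i down to z_c; mantle fills any gap and the z_c terms cancel.
Column A: 31.41×2660 + (z_c − 31.41)×3360
Column B: 2.635×0 + 4.027×1020 + x×2930 + (z_c − 2.635 − 4.027 − x)×3360
The z_c×3360 term appears on both sides and cancels. Collect the known terms of each column as K = Σ(ρt)_known − 3360 × (depth of known layers): K_A = 83550.6 − 3360×31.41 = −21987; K_B = 4107.54 − 3360×(2.635 + 4.027) = −18276.78.
Balance: K_A = K_B − x×(3360 − 2930), so x = (K_B − K_A)/(3360 − 2930) = 3710.22/430 = 8.63 km.

8.63 km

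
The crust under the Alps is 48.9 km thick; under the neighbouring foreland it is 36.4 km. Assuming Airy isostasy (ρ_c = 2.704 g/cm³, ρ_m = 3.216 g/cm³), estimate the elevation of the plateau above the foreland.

Excess crust Δ = 48.9 km − 36.4 km = 12.5 km, split between elevation h and root r with h + r = Δ.
Airy balance ρ_c h = (ρ_m − ρ_c) r gives r = h ρ_c/(ρ_m − ρ_c), so h (1 + ρ_c/(ρ_m − ρ_c)) = Δ, i.e. h = Δ (ρ_m − ρ_c)/ρ_m.
h = 12.5 km × 0.512/3.216 = 1.99 km.

1.99 km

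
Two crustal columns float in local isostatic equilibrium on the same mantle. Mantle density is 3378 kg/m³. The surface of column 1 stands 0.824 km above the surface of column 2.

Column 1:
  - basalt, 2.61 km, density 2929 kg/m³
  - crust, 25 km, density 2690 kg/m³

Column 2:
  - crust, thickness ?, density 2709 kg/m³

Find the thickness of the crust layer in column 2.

Take the compensation level at the base of the deeper column (depth z_c below the surface of column 1) and equate Σ ρ_i t_i down to z_c; mantle fills any gap and the z_c terms cancel.
Column 1: 2.61×2929 + 25×2690 + (z_c − 27.61)×3378
Column 2: 0.824×0 + x×2709 + (z_c − 0.824 − 0 − x)×3378
The z_c×3378 term appears on both sides and cancels. Collect the known terms of each column as K = Σ(ρt)_known − 3378 × (depth of known layers): K_1 = 74894.69 − 3378×27.61 = −18371.89; K_2 = 0 − 3378×(0.824 + 0) = −2783.472.
Balance: K_1 = K_2 − x×(3378 − 2709), so x = (K_2 − K_1)/(3378 − 2709) = 15588.4/669 = 23.3 km.

23.3 km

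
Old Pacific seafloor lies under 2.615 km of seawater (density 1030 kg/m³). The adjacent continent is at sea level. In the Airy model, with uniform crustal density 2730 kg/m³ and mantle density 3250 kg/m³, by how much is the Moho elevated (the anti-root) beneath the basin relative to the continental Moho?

In Airy isostatic equilibrium: replacing crust with seawater at the top is compensated by replacing crust with mantle at the base: d (ρ_c − ρ_w) = a (ρ_m − ρ_c).
a = d (ρ_c − ρ_w)/(ρ_m − ρ_c) = 2.615 km × 1700/520 = 8.55 km.

8.55 km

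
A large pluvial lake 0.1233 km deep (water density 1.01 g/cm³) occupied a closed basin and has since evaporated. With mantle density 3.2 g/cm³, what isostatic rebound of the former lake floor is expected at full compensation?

u = d ρ_w/ρ_m = 0.1233 km × 1.01/3.2 = 0.0389 km.

0.0389 km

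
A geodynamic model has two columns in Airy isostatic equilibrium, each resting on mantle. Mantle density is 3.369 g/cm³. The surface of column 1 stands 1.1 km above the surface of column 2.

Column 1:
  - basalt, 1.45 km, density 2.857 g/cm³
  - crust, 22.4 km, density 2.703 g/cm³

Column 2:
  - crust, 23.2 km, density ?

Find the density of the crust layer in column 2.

Take the compensation level at the base of the deeper column (depth z_c below the surface of column 1) and equate Σ ρ_i t_i down to z_c; mantle fills any gap and the z_c terms cancel.
Column 1: 1.45×2.857 + 22.4×2.703 + (z_c − 23.85)×3.369
Column 2: 1.1×0 + 23.2×ρ + (z_c − 1.1 − 23.2)×3.369
The z_c×3.369 term appears on both sides and cancels. Collect the known terms of each column as K = Σ(ρt)_known − 3.369 × (depth of known layers): K_1 = 64.68985 − 3.369×23.85 = −15.6608; K_2 = 0 − 3.369×(1.1 + 23.2) = −81.8667.
Balance: K_1 = K_2 + 23.2×ρ, so ρ = (K_1 − K_2)/23.2 = 66.2059/23.2 = 2.85 g/cm³.

2.85 g/cm³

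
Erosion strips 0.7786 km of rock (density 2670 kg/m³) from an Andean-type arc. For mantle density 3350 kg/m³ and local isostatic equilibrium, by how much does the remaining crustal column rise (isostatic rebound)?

Unloading: uplift u = e ρ_c/ρ_m = 0.7786 km × 2670/3350 = 0.621 km.

0.621 km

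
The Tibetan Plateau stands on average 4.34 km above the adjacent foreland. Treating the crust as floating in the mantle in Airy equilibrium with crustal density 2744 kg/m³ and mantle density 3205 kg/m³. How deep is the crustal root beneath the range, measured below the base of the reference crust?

Balancing pressure at the compensation depth: the weight of the topography is balanced by the buoyancy of the root, ρ_c h = (ρ_m − ρ_c) r.
r = h · ρ_c / (ρ_m − ρ_c) = 4.34 km × 2744 / (3205 − 2744) = 25.8 km.

25.8 km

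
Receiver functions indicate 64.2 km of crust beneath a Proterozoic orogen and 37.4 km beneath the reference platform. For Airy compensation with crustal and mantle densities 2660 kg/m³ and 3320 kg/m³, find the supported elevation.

5.33 km

Excess crust Δ = 64.2 km − 37.4 km = 26.8 km, split between elevation h and root r with h + r = Δ.
Airy balance ρ_c h = (ρ_m − ρ_c) r gives r = h ρ_c/(ρ_m − ρ_c), so h (1 + ρ_c/(ρ_m − ρ_c)) = Δ, i.e. h = Δ (ρ_m − ρ_c)/ρ_m.
h = 26.8 km × 660/3320 = 5.33 km.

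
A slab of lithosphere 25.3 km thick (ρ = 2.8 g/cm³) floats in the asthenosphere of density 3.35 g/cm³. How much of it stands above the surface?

Floating equilibrium: submerged depth d = t ρ_obj/ρ_fluid = 25.3 km × 2.8/3.35 = 21.15 km.
Freeboard = t − d = 25.3 km − 21.15 km = 4.15 km.

4.15 km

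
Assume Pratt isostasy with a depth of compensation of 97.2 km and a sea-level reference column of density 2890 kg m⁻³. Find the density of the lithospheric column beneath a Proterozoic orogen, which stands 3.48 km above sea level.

2790 kg m⁻³

Pratt balance: ρ_ref D = ρ (D + h).
ρ = ρ_ref D/(D + h) = 2890 × 97.2 km/(97.2 km + 3.48 km) = 2790 kg m⁻³.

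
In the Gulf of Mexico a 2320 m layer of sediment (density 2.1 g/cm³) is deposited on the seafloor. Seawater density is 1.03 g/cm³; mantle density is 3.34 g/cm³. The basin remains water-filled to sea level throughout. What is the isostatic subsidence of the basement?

1070 m

Submarine loading: the sediment displaces seawater, and the subsidence is in turn flooded, so s (ρ_m − ρ_w) = t (ρ_sed − ρ_w).
s = 2320 m × (2.1 − 1.03) / (3.34 − 1.03) = 1070 m.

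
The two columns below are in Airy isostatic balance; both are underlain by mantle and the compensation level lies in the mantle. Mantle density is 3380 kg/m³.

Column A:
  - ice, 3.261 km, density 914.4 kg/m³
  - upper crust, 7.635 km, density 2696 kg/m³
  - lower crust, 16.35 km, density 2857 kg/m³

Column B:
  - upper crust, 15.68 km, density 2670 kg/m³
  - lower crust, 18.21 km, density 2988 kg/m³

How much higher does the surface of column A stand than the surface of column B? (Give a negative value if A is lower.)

For any compensation level in the mantle, the mantle terms cancel and isostasy reduces to e = (Σt_A − Σt_B) − (Σ(ρt)_A − Σ(ρt)_B) / ρ_m.
Σt_A = 27.246 km; Σt_B = 33.89 km; Σ(ρt)_A = 70277.7684; Σ(ρt)_B = 96277.08 (in km·kg/m³).
e = (27.246 − 33.89) − (70277.7684 − 96277.08) / 3380 = 1.05 km.

1.05 km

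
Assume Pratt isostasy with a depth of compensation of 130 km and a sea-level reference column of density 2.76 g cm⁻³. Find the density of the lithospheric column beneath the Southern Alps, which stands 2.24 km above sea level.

Pratt balance: ρ_ref D = ρ (D + h).
ρ = ρ_ref D/(D + h) = 2.76 × 130 km/(130 km + 2.24 km) = 2.71 g cm⁻³.

2.71 g cm⁻³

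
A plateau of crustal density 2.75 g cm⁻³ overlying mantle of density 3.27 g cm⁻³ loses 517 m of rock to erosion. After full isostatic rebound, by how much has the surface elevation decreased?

Rebound u = e ρ_c/ρ_m = 517 m × 2.75/3.27 = 434.8 m.
Net surface drop = e − u = 517 m − 434.8 m = e (ρ_m − ρ_c)/ρ_m = 82.2 m.

82.2 m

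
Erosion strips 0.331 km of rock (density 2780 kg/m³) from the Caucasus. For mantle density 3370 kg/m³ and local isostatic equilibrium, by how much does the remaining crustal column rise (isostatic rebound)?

Unloading: uplift u = e ρ_c/ρ_m = 0.331 km × 2780/3370 = 0.273 km.

0.273 km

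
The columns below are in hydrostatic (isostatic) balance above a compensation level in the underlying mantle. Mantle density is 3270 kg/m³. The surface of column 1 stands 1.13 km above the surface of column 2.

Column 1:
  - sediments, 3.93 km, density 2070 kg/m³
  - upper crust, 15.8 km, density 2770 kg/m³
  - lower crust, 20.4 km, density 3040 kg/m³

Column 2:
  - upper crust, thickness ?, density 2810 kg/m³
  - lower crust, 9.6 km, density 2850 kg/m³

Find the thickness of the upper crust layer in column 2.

20.8 km

Take the compensation level at the base of the deeper column (depth z_c below the surface of column 1) and equate Σ ρ_i t_i down to z_c; mantle fills any gap and the z_c terms cancel.
Column 1: 3.93×2070 + 15.8×2770 + 20.4×3040 + (z_c − 40.13)×3270
Column 2: 1.13×0 + x×2810 + 9.6×2850 + (z_c − 1.13 − 9.6 − x)×3270
The z_c×3270 term appears on both sides and cancels. Collect the known terms of each column as K = Σ(ρt)_known − 3270 × (depth of known layers): K_1 = 113917.1 − 3270×40.13 = −17308; K_2 = 27360 − 3270×(1.13 + 9.6) = −7727.1.
Balance: K_1 = K_2 − x×(3270 − 2810), so x = (K_2 − K_1)/(3270 − 2810) = 9580.9/460 = 20.8 km.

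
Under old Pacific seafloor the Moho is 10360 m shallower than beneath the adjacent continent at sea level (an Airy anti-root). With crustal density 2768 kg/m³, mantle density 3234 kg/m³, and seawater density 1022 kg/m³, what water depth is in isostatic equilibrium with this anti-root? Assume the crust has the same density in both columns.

2770 m

Replacing a thickness d of crust by seawater at the top must be balanced by replacing crust with mantle at the base: d (ρ_c − ρ_w) = a (ρ_m − ρ_c).
d = a (ρ_m − ρ_c)/(ρ_c − ρ_w) = 10360 m × 466/1746 = 2770 m.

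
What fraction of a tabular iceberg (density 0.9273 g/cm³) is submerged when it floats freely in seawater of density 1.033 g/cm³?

0.898

Submerged fraction = ρ_obj/ρ_fluid = 0.9273/1.033 = 0.898.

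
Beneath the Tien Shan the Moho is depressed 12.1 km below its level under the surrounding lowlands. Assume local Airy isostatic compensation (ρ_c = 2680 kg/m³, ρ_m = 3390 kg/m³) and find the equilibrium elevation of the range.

For local isostatic compensation: ρ_c h = (ρ_m − ρ_c) r.
h = r (ρ_m − ρ_c) / ρ_c = 12.1 km × (3390 − 2680) / 2680 = 3.21 km.

3.21 km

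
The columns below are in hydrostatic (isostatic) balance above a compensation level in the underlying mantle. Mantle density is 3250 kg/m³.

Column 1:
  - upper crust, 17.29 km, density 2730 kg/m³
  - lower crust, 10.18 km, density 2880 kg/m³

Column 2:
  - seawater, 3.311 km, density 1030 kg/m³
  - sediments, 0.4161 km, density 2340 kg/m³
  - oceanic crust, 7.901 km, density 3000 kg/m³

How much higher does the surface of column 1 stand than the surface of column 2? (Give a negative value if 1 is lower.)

For any compensation level in the mantle, the mantle terms cancel and isostasy reduces to e = (Σt_1 − Σt_2) − (Σ(ρt)_1 − Σ(ρt)_2) / ρ_m.
Σt_1 = 27.47 km; Σt_2 = 11.6281 km; Σ(ρt)_1 = 76520.1; Σ(ρt)_2 = 28087.004 (in km·kg/m³).
e = (27.47 − 11.6281) − (76520.1 − 28087.004) / 3250 = 0.939 km.

0.939 km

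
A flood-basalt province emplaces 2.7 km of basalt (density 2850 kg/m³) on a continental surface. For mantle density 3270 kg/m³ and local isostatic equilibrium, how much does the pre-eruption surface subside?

2.35 km

Subaerial loading: s = t ρ_load / ρ_m.
s = 2.7 km × 2850/3270 = 2.35 km.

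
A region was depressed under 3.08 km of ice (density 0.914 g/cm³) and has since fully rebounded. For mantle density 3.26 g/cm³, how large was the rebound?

0.864 km

Removing the load lets mantle flow back in; uplift u satisfies ρ_ice t = ρ_m u.
u = t ρ_ice/ρ_m = 3.08 km × 0.914/3.26 = 0.864 km.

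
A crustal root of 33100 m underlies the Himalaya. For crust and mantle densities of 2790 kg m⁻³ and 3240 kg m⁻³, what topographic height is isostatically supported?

5340 m

Equating mass per unit area of the two columns: ρ_c h = (ρ_m − ρ_c) r.
h = r (ρ_m − ρ_c) / ρ_c = 33100 m × (3240 − 2790) / 2790 = 5340 m.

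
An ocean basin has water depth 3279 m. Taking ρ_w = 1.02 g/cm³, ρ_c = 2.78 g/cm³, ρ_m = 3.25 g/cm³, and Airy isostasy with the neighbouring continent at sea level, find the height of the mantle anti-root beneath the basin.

12300 m

Equating mass per unit area of the two columns: replacing crust with seawater at the top is compensated by replacing crust with mantle at the base: d (ρ_c − ρ_w) = a (ρ_m − ρ_c).
a = d (ρ_c − ρ_w)/(ρ_m − ρ_c) = 3279 m × 1.76/0.47 = 12300 m.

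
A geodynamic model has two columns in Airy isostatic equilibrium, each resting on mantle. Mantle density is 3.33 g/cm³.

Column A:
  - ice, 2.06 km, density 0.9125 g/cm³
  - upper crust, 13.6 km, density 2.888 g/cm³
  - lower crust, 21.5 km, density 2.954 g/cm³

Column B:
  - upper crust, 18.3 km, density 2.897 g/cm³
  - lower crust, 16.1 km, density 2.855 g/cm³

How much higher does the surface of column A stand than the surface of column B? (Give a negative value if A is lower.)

For any compensation level in the mantle, the mantle terms cancel and isostasy reduces to e = (Σt_A − Σt_B) − (Σ(ρt)_A − Σ(ρt)_B) / ρ_m.
Σt_A = 37.16 km; Σt_B = 34.4 km; Σ(ρt)_A = 104.66755; Σ(ρt)_B = 98.9806 (in km·g/cm³).
e = (37.16 − 34.4) − (104.66755 − 98.9806) / 3.33 = 1.05 km.

1.05 km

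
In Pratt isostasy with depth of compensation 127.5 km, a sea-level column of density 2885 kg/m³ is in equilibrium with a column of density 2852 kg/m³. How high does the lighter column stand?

1.48 km

ρ_ref D = ρ (D + h) → h = D (ρ_ref − ρ)/ρ.
h = 127.5 km × (2885 − 2852)/2852 = 1.48 km.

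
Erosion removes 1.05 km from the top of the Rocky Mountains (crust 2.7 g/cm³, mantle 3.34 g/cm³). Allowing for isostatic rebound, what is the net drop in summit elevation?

Rebound u = e ρ_c/ρ_m = 1.05 km × 2.7/3.34 = 0.8488 km.
Net surface drop = e − u = 1.05 km − 0.8488 km = e (ρ_m − ρ_c)/ρ_m = 0.201 km.

0.201 km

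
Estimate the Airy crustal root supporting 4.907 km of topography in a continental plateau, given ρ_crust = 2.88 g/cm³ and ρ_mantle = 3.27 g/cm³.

36.2 km

By Archimedes' principle applied to the lithosphere: the weight of the topography is balanced by the buoyancy of the root, ρ_c h = (ρ_m − ρ_c) r.
r = h · ρ_c / (ρ_m − ρ_c) = 4.907 km × 2.88 / (3.27 − 2.88) = 36.2 km.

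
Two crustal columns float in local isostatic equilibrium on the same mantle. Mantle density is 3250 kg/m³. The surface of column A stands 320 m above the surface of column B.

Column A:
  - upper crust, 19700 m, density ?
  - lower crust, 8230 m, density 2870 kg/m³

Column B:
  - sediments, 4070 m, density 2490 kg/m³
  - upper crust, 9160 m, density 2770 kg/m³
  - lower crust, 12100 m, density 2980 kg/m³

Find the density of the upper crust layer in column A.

2810 kg/m³

Take the compensation level at the base of the deeper column (depth z_c below the surface of column A) and equate Σ ρ_i t_i down to z_c; mantle fills any gap and the z_c terms cancel.
Column A: 19700×ρ + 8230×2870 + (z_c − 27930)×3250
Column B: 320×0 + 4070×2490 + 9160×2770 + 12100×2980 + (z_c − 320 − 25330)×3250
The z_c×3250 term appears on both sides and cancels. Collect the known terms of each column as K = Σ(ρt)_known − 3250 × (depth of known layers): K_A = 23620100 − 3250×27930 = −67152400; K_B = 71565500 − 3250×(320 + 25330) = −11797000.
Balance: K_A + 19700×ρ = K_B, so ρ = (K_B − K_A)/19700 = 55355400/19700 = 2810 kg/m³.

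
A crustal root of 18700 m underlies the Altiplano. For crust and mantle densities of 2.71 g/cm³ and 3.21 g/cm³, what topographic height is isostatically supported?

Balancing pressure at the compensation depth: ρ_c h = (ρ_m − ρ_c) r.
h = r (ρ_m − ρ_c) / ρ_c = 18700 m × (3.21 − 2.71) / 2.71 = 3450 m.

3450 m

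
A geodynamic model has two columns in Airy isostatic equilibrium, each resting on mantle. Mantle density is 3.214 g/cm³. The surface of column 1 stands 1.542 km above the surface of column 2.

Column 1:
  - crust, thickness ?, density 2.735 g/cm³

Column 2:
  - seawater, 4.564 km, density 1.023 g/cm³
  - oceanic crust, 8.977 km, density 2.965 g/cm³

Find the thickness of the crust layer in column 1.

35.9 km

Take the compensation level at the base of the deeper column (depth z_c below the surface of column 1) and equate Σ ρ_i t_i down to z_c; mantle fills any gap and the z_c terms cancel.
Column 1: x×2.735 + (z_c − 0 − x)×3.214
Column 2: 1.542×0 + 4.564×1.023 + 8.977×2.965 + (z_c − 1.542 − 13.541)×3.214
The z_c×3.214 term appears on both sides and cancels. Collect the known terms of each column as K = Σ(ρt)_known − 3.214 × (depth of known layers): K_1 = 0 − 3.214×0 = 0; K_2 = 31.285777 − 3.214×(1.542 + 13.541) = −17.190985.
Balance: K_1 − x×(3.214 − 2.735) = K_2, so x = (K_1 − K_2)/(3.214 − 2.735) = 17.191/0.479 = 35.9 km.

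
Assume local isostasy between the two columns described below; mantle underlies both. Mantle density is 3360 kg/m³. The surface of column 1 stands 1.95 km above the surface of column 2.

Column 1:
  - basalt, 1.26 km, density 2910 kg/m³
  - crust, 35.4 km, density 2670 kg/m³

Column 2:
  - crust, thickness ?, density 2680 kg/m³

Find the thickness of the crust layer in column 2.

Take the compensation level at the base of the deeper column (depth z_c below the surface of column 1) and equate Σ ρ_i t_i down to z_c; mantle fills any gap and the z_c terms cancel.
Column 1: 1.26×2910 + 35.4×2670 + (z_c − 36.66)×3360
Column 2: 1.95×0 + x×2680 + (z_c − 1.95 − 0 − x)×3360
The z_c×3360 term appears on both sides and cancels. Collect the known terms of each column as K = Σ(ρt)_known − 3360 × (depth of known layers): K_1 = 98184.6 − 3360×36.66 = −24993; K_2 = 0 − 3360×(1.95 + 0) = −6552.
Balance: K_1 = K_2 − x×(3360 − 2680), so x = (K_2 − K_1)/(3360 − 2680) = 18441/680 = 27.1 km.

27.1 km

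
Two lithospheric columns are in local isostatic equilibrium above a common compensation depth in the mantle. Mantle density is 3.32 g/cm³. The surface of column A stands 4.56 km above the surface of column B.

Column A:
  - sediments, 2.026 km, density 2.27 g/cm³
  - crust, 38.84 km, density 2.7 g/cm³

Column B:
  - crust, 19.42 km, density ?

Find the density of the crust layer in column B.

2.75 g/cm³

Take the compensation level at the base of the deeper column (depth z_c below the surface of column A) and equate Σ ρ_i t_i down to z_c; mantle fills any gap and the z_c terms cancel.
Column A: 2.026×2.27 + 38.84×2.7 + (z_c − 40.866)×3.32
Column B: 4.56×0 + 19.42×ρ + (z_c − 4.56 − 19.42)×3.32
The z_c×3.32 term appears on both sides and cancels. Collect the known terms of each column as K = Σ(ρt)_known − 3.32 × (depth of known layers): K_A = 109.46702 − 3.32×40.866 = −26.2081; K_B = 0 − 3.32×(4.56 + 19.42) = −79.6136.
Balance: K_A = K_B + 19.42×ρ, so ρ = (K_A − K_B)/19.42 = 53.4055/19.42 = 2.75 g/cm³.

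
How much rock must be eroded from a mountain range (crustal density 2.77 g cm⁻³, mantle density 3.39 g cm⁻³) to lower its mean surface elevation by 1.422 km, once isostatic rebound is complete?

Net drop Δ = e − u = e − e ρ_c/ρ_m = e (ρ_m − ρ_c)/ρ_m.
e = Δ ρ_m/(ρ_m − ρ_c) = 1.422 km × 3.39/0.62 = 7.78 km.

7.78 km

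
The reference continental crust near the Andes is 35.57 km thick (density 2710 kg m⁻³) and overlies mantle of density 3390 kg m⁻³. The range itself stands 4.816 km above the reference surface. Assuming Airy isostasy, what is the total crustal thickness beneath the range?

Root depth r = h ρ_c / (ρ_m − ρ_c) = 4.816 km × 2710 / 680 = 19.19 km.
Total thickness = T + h + r = 35.57 km + 4.816 km + 19.19 km = 59.6 km.

59.6 km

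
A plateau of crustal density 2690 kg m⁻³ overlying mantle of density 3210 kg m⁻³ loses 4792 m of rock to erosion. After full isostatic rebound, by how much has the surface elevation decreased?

Rebound u = e ρ_c/ρ_m = 4792 m × 2690/3210 = 4016 m.
Net surface drop = e − u = 4792 m − 4016 m = e (ρ_m − ρ_c)/ρ_m = 776 m.

776 m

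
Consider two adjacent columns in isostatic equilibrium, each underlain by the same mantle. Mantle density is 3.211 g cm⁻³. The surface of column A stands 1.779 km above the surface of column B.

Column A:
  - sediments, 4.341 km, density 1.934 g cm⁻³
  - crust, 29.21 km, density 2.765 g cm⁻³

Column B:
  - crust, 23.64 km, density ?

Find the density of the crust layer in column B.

2.67 g cm⁻³

Take the compensation level at the base of the deeper column (depth z_c below the surface of column A) and equate Σ ρ_i t_i down to z_c; mantle fills any gap and the z_c terms cancel.
Column A: 4.341×1.934 + 29.21×2.765 + (z_c − 33.551)×3.211
Column B: 1.779×0 + 23.64×ρ + (z_c − 1.779 − 23.64)×3.211
The z_c×3.211 term appears on both sides and cancels. Collect the known terms of each column as K = Σ(ρt)_known − 3.211 × (depth of known layers): K_A = 89.161144 − 3.211×33.551 = −18.571117; K_B = 0 − 3.211×(1.779 + 23.64) = −81.620409.
Balance: K_A = K_B + 23.64×ρ, so ρ = (K_A − K_B)/23.64 = 63.0493/23.64 = 2.67 g cm⁻³.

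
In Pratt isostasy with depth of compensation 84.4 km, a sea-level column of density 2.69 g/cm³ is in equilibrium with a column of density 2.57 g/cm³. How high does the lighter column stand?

3.94 km

ρ_ref D = ρ (D + h) → h = D (ρ_ref − ρ)/ρ.
h = 84.4 km × (2.69 − 2.57)/2.57 = 3.94 km.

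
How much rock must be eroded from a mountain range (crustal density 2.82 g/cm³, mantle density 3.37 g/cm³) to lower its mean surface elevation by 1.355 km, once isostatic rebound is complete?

8.3 km

Net drop Δ = e − u = e − e ρ_c/ρ_m = e (ρ_m − ρ_c)/ρ_m.
e = Δ ρ_m/(ρ_m − ρ_c) = 1.355 km × 3.37/0.55 = 8.3 km.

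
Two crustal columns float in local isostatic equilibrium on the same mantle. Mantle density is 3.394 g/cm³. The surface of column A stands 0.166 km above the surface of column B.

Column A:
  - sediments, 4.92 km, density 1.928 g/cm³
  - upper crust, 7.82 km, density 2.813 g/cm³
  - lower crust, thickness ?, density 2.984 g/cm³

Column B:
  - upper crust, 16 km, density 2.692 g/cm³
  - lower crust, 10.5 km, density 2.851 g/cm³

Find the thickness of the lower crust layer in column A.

14 km

Take the compensation level at the base of the deeper column (depth z_c below the surface of column A) and equate Σ ρ_i t_i down to z_c; mantle fills any gap and the z_c terms cancel.
Column A: 4.92×1.928 + 7.82×2.813 + x×2.984 + (z_c − 12.74 − x)×3.394
Column B: 0.166×0 + 16×2.692 + 10.5×2.851 + (z_c − 0.166 − 26.5)×3.394
The z_c×3.394 term appears on both sides and cancels. Collect the known terms of each column as K = Σ(ρt)_known − 3.394 × (depth of known layers): K_A = 31.48342 − 3.394×12.74 = −11.75614; K_B = 73.0075 − 3.394×(0.166 + 26.5) = −17.496904.
Balance: K_A − x×(3.394 − 2.984) = K_B, so x = (K_A − K_B)/(3.394 − 2.984) = 5.74076/0.41 = 14 km.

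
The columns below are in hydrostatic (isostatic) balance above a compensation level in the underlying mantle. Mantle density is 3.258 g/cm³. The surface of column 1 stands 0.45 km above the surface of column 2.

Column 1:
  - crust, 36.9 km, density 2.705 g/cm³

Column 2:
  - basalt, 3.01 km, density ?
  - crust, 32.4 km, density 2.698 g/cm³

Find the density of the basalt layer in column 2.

Take the compensation level at the base of the deeper column (depth z_c below the surface of column 1) and equate Σ ρ_i t_i down to z_c; mantle fills any gap and the z_c terms cancel.
Column 1: 36.9×2.705 + (z_c − 36.9)×3.258
Column 2: 0.45×0 + 3.01×ρ + 32.4×2.698 + (z_c − 0.45 − 35.41)×3.258
The z_c×3.258 term appears on both sides and cancels. Collect the known terms of each column as K = Σ(ρt)_known − 3.258 × (depth of known layers): K_1 = 99.8145 − 3.258×36.9 = −20.4057; K_2 = 87.4152 − 3.258×(0.45 + 35.41) = −29.41668.
Balance: K_1 = K_2 + 3.01×ρ, so ρ = (K_1 − K_2)/3.01 = 9.01098/3.01 = 2.99 g/cm³.

2.99 g/cm³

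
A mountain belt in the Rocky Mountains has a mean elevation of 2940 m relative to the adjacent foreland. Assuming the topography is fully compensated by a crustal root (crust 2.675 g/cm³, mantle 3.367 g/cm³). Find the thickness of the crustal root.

Isostatic balance requires: the weight of the topography is balanced by the buoyancy of the root, ρ_c h = (ρ_m − ρ_c) r.
r = h · ρ_c / (ρ_m − ρ_c) = 2940 m × 2.675 / (3.367 − 2.675) = 11400 m.

11400 m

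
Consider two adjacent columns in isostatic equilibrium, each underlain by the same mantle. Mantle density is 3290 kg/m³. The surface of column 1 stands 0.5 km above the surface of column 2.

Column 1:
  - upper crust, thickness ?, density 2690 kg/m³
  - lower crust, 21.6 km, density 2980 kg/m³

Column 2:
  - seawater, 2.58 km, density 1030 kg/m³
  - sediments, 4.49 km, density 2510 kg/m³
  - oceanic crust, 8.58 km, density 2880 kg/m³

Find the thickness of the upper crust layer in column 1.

13 km

Take the compensation level at the base of the deeper column (depth z_c below the surface of column 1) and equate Σ ρ_i t_i down to z_c; mantle fills any gap and the z_c terms cancel.
Column 1: x×2690 + 21.6×2980 + (z_c − 21.6 − x)×3290
Column 2: 0.5×0 + 2.58×1030 + 4.49×2510 + 8.58×2880 + (z_c − 0.5 − 15.65)×3290
The z_c×3290 term appears on both sides and cancels. Collect the known terms of each column as K = Σ(ρt)_known − 3290 × (depth of known layers): K_1 = 64368 − 3290×21.6 = −6696; K_2 = 38637.7 − 3290×(0.5 + 15.65) = −14495.8.
Balance: K_1 − x×(3290 − 2690) = K_2, so x = (K_1 − K_2)/(3290 − 2690) = 7799.8/600 = 13 km.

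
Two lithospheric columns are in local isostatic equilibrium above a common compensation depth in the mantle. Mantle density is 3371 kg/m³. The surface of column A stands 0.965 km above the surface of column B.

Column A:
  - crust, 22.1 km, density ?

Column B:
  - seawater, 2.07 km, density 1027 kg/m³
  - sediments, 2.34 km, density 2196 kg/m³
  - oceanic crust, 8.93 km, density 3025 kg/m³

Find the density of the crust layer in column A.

Take the compensation level at the base of the deeper column (depth z_c below the surface of column A) and equate Σ ρ_i t_i down to z_c; mantle fills any gap and the z_c terms cancel.
Column A: 22.1×ρ + (z_c − 22.1)×3371
Column B: 0.965×0 + 2.07×1027 + 2.34×2196 + 8.93×3025 + (z_c − 0.965 − 13.34)×3371
The z_c×3371 term appears on both sides and cancels. Collect the known terms of each column as K = Σ(ρt)_known − 3371 × (depth of known layers): K_A = 0 − 3371×22.1 = −74499.1; K_B = 34277.78 − 3371×(0.965 + 13.34) = −13944.375.
Balance: K_A + 22.1×ρ = K_B, so ρ = (K_B − K_A)/22.1 = 60554.7/22.1 = 2740 kg/m³.

2740 kg/m³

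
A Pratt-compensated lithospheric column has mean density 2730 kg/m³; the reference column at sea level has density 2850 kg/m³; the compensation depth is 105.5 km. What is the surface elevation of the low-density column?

4.64 km

ρ_ref D = ρ (D + h) → h = D (ρ_ref − ρ)/ρ.
h = 105.5 km × (2850 − 2730)/2730 = 4.64 km.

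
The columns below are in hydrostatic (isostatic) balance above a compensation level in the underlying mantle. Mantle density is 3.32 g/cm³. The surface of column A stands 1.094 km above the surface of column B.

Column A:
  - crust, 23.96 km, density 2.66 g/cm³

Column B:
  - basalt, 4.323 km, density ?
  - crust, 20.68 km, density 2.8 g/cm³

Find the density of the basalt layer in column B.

Take the compensation level at the base of the deeper column (depth z_c below the surface of column A) and equate Σ ρ_i t_i down to z_c; mantle fills any gap and the z_c terms cancel.
Column A: 23.96×2.66 + (z_c − 23.96)×3.32
Column B: 1.094×0 + 4.323×ρ + 20.68×2.8 + (z_c − 1.094 − 25.003)×3.32
The z_c×3.32 term appears on both sides and cancels. Collect the known terms of each column as K = Σ(ρt)_known − 3.32 × (depth of known layers): K_A = 63.7336 − 3.32×23.96 = −15.8136; K_B = 57.904 − 3.32×(1.094 + 25.003) = −28.73804.
Balance: K_A = K_B + 4.323×ρ, so ρ = (K_A − K_B)/4.323 = 12.9244/4.323 = 2.99 g/cm³.

2.99 g/cm³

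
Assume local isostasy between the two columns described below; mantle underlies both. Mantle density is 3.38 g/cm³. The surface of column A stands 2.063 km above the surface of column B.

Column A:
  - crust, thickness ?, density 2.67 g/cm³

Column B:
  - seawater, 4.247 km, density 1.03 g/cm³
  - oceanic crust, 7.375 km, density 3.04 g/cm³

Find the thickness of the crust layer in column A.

Take the compensation level at the base of the deeper column (depth z_c below the surface of column A) and equate Σ ρ_i t_i down to z_c; mantle fills any gap and the z_c terms cancel.
Column A: x×2.67 + (z_c − 0 − x)×3.38
Column B: 2.063×0 + 4.247×1.03 + 7.375×3.04 + (z_c − 2.063 − 11.622)×3.38
The z_c×3.38 term appears on both sides and cancels. Collect the known terms of each column as K = Σ(ρt)_known − 3.38 × (depth of known layers): K_A = 0 − 3.38×0 = 0; K_B = 26.79441 − 3.38×(2.063 + 11.622) = −19.46089.
Balance: K_A − x×(3.38 − 2.67) = K_B, so x = (K_A − K_B)/(3.38 − 2.67) = 19.4609/0.71 = 27.4 km.

27.4 km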